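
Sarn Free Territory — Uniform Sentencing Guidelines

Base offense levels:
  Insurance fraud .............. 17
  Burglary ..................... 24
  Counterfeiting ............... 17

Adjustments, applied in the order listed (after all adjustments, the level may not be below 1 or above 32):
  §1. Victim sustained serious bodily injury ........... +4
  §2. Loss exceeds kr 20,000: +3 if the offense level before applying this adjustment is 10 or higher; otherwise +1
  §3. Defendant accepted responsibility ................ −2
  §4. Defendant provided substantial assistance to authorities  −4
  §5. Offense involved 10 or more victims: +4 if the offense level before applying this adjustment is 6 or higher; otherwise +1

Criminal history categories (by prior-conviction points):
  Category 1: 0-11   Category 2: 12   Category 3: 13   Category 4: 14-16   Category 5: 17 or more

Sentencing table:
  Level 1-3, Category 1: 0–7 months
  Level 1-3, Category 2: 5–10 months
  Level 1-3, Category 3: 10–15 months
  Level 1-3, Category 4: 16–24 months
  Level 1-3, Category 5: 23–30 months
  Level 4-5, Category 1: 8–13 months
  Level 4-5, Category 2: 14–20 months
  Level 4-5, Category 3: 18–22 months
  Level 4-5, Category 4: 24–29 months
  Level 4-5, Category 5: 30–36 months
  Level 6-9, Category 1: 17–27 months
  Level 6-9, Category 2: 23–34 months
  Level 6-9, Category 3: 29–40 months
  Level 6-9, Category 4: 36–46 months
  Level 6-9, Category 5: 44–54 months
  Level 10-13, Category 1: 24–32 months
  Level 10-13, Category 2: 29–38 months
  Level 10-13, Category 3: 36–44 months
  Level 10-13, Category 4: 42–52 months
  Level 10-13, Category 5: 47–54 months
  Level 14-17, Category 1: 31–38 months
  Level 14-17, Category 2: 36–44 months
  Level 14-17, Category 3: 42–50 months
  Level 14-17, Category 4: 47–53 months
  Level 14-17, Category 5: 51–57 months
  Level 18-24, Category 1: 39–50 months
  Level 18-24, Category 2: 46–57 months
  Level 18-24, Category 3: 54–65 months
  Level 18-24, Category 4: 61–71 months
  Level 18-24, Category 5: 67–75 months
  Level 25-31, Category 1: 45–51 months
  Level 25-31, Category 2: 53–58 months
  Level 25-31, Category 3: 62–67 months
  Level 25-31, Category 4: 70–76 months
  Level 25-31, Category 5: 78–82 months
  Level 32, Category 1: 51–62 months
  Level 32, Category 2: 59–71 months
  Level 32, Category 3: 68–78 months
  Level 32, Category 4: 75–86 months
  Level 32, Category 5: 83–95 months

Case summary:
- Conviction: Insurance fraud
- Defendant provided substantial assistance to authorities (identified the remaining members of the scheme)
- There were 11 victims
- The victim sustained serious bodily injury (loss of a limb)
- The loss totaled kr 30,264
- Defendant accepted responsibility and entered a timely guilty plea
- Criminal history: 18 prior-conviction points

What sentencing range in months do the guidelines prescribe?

Base offense level for insurance fraud: 17.
§1 applies: 17 + 4 = 21.
§2 applies (level before this adjustment is 21 ≥ 10, so +3): 21 + 3 = 24.
§3 applies: 24 − 2 = 22.
§4 applies: 22 − 4 = 18.
§5 applies (level before this adjustment is 18 ≥ 6, so +4): 18 + 4 = 22.
Final offense level: 22.
Criminal history: 18 prior points → Category 5 (17+).
Level 22 falls in the 18-24 band.
Grid: Level 18-24 × Category 5 = 67-75 months.

67-75 months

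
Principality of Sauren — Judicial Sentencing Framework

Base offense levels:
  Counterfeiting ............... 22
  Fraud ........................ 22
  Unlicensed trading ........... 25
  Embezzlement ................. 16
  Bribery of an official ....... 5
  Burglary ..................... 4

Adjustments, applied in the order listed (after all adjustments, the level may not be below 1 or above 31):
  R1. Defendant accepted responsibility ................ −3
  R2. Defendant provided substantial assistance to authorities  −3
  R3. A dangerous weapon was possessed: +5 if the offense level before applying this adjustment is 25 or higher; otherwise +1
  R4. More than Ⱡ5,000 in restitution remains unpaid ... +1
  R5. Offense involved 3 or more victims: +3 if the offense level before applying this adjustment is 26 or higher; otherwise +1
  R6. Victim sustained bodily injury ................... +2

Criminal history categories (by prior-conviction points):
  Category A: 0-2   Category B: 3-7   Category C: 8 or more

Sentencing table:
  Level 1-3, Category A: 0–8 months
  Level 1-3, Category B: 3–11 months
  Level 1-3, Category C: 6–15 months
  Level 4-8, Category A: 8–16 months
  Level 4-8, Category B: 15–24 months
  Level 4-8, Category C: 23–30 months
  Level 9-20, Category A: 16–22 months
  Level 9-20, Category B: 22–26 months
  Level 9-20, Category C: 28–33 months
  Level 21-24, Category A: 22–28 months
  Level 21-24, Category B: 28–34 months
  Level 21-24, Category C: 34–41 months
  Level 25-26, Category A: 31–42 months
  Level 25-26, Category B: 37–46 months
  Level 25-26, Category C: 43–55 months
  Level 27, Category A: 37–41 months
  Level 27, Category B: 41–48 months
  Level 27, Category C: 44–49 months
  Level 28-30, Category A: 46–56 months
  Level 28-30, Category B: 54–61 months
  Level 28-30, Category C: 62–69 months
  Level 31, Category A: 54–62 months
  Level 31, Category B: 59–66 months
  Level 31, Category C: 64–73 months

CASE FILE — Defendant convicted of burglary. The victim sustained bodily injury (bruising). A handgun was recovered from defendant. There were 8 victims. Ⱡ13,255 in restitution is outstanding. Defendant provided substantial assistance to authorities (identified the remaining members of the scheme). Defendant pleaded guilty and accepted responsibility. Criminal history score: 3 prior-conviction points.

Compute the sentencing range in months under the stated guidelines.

3-11 months

Base offense level for burglary: 4.
R1 applies: 4 − 3 = 1.
R2 applies: 1 − 3 = -2.
R3 applies (level before this adjustment is -2 < 25, so +1): -2 + 1 = -1.
R4 applies: -1 + 1 = 0.
R5 applies (level before this adjustment is 0 < 26, so +1): 0 + 1 = 1.
R6 applies: 1 + 2 = 3.
Final offense level: 3.
Criminal history: 3 prior points → Category B (3-7).
Level 3 falls in the 1-3 band.
Grid: Level 1-3 × Category B = 3-11 months.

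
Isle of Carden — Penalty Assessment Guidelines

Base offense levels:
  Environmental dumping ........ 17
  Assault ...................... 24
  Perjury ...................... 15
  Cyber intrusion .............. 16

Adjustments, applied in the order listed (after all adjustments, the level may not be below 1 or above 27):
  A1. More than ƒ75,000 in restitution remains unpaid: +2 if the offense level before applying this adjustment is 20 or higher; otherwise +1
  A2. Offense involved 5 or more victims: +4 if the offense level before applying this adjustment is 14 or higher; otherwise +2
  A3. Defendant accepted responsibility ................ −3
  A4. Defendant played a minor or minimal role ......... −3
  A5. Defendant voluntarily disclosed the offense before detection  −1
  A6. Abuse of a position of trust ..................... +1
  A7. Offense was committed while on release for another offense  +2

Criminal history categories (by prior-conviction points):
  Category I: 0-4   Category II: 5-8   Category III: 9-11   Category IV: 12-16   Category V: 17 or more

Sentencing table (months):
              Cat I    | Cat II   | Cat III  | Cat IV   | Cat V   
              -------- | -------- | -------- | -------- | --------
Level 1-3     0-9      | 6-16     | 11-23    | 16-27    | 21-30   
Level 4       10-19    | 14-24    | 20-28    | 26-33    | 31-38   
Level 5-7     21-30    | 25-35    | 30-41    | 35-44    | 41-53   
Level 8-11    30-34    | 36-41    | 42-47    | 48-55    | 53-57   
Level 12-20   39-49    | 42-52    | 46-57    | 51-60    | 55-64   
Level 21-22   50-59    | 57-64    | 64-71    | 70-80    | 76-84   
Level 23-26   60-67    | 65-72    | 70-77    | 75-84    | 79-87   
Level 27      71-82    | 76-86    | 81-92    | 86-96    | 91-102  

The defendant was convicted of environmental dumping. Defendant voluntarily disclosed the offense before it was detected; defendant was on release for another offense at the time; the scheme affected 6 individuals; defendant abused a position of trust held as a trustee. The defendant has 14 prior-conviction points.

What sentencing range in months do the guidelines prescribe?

75-84 months

Base offense level for environmental dumping: 17.
A1 does not apply.
A2 applies (level before this adjustment is 17 ≥ 14, so +4): 17 + 4 = 21.
A4 does not apply.
A5 applies: 21 − 1 = 20.
A6 applies: 20 + 1 = 21.
A7 applies: 21 + 2 = 23.
Final offense level: 23.
Criminal history: 14 prior points → Category IV (12-16).
Level 23 falls in the 23-26 band.
Grid: Level 23-26 × Category IV = 75-84 months.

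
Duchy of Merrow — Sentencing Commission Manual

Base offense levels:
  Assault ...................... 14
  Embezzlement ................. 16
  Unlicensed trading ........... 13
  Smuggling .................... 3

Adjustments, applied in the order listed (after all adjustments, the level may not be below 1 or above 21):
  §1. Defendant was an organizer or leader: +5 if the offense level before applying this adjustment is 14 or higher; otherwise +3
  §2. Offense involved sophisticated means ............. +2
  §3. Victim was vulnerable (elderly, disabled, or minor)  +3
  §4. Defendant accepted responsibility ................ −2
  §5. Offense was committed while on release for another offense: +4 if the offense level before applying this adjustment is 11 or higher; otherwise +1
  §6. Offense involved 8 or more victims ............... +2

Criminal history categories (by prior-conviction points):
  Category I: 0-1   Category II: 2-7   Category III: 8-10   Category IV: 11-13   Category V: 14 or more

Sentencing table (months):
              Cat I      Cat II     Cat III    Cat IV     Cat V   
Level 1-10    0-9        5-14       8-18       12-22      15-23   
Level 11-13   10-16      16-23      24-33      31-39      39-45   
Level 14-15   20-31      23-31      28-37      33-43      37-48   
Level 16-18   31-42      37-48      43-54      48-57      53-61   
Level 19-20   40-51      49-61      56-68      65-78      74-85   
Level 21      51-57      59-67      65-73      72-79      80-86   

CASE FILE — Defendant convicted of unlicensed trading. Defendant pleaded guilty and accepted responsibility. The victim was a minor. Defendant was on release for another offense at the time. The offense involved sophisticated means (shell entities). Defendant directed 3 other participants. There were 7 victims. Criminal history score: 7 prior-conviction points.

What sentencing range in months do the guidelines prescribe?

59-67 months

Base offense level for unlicensed trading: 13.
§1 applies (level before this adjustment is 13 < 14, so +3): 13 + 3 = 16.
§2 applies: 16 + 2 = 18.
§3 applies: 18 + 3 = 21.
§4 applies: 21 − 2 = 19.
§5 applies (level before this adjustment is 19 ≥ 11, so +4): 19 + 4 = 23.
Level 23 exceeds the maximum of 21; capped at 21.
Final offense level: 21.
Criminal history: 7 prior points → Category II (2-7).
Level 21 falls in the 21 band.
Grid: Level 21 × Category II = 59-67 months.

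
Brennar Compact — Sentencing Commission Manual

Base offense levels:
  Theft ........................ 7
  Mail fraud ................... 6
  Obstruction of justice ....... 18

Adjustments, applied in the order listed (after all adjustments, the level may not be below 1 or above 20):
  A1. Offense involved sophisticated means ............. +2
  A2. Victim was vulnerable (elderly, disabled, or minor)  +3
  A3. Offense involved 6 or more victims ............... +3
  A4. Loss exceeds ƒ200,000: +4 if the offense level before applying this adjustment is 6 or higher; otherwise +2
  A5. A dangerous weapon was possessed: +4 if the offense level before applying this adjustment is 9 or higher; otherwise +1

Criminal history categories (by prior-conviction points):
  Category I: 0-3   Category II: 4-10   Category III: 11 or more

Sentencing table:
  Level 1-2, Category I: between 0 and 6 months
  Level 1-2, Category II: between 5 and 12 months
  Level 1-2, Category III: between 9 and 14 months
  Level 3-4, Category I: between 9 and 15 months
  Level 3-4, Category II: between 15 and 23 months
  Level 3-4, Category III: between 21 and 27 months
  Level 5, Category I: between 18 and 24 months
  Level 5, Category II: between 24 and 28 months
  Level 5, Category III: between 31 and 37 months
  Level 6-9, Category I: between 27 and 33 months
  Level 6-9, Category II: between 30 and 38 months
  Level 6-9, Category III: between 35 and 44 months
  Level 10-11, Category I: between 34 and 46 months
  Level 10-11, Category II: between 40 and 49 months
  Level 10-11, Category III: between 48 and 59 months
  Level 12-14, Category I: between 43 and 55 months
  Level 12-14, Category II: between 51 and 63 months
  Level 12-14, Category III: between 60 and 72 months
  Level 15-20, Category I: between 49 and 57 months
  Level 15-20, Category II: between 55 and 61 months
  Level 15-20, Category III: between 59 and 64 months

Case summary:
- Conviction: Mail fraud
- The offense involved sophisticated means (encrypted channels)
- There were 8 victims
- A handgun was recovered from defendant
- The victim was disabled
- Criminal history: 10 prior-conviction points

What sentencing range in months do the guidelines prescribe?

55-61 months

Base offense level for mail fraud: 6.
A1 applies: 6 + 2 = 8.
A2 applies: 8 + 3 = 11.
A3 applies: 11 + 3 = 14.
A4 does not apply.
A5 applies (level before this adjustment is 14 ≥ 9, so +4): 14 + 4 = 18.
Final offense level: 18.
Criminal history: 10 prior points → Category II (4-10).
Level 18 falls in the 15-20 band.
Grid: Level 15-20 × Category II = 55-61 months.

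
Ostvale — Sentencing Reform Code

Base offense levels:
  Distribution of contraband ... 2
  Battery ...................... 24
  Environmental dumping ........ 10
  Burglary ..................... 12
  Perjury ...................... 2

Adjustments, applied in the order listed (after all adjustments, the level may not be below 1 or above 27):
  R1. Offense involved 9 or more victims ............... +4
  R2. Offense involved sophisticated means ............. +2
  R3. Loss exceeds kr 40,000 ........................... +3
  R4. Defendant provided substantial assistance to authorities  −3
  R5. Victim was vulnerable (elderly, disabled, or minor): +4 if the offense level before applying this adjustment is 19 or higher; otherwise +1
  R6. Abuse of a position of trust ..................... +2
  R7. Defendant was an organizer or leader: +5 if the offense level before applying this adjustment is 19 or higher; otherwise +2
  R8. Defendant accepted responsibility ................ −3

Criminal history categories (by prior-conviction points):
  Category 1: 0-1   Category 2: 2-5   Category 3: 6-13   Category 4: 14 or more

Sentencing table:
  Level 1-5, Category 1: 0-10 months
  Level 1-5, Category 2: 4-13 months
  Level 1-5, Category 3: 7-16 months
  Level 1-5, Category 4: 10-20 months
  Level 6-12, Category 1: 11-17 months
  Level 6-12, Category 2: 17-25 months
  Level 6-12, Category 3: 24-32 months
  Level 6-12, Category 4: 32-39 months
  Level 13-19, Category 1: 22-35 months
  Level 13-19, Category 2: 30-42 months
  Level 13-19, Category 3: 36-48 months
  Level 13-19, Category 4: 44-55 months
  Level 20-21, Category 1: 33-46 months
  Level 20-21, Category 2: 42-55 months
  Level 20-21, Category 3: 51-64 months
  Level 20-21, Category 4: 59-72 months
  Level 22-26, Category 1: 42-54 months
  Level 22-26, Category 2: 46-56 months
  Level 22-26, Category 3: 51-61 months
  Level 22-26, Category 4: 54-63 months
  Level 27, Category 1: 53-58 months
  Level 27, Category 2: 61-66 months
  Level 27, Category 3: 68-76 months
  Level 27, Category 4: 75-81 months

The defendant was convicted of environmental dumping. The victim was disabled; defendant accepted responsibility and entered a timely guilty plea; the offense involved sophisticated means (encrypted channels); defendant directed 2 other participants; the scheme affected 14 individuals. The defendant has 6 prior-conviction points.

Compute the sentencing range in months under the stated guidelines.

36-48 months

Base offense level for environmental dumping: 10.
R1 applies: 10 + 4 = 14.
R2 applies: 14 + 2 = 16.
R3 does not apply.
R4 does not apply.
R5 applies (level before this adjustment is 16 < 19, so +1): 16 + 1 = 17.
R6 does not apply.
R7 applies (level before this adjustment is 17 < 19, so +2): 17 + 2 = 19.
R8 applies: 19 − 3 = 16.
Final offense level: 16.
Criminal history: 6 prior points → Category 3 (6-13).
Level 16 falls in the 13-19 band.
Grid: Level 13-19 × Category 3 = 36-48 months.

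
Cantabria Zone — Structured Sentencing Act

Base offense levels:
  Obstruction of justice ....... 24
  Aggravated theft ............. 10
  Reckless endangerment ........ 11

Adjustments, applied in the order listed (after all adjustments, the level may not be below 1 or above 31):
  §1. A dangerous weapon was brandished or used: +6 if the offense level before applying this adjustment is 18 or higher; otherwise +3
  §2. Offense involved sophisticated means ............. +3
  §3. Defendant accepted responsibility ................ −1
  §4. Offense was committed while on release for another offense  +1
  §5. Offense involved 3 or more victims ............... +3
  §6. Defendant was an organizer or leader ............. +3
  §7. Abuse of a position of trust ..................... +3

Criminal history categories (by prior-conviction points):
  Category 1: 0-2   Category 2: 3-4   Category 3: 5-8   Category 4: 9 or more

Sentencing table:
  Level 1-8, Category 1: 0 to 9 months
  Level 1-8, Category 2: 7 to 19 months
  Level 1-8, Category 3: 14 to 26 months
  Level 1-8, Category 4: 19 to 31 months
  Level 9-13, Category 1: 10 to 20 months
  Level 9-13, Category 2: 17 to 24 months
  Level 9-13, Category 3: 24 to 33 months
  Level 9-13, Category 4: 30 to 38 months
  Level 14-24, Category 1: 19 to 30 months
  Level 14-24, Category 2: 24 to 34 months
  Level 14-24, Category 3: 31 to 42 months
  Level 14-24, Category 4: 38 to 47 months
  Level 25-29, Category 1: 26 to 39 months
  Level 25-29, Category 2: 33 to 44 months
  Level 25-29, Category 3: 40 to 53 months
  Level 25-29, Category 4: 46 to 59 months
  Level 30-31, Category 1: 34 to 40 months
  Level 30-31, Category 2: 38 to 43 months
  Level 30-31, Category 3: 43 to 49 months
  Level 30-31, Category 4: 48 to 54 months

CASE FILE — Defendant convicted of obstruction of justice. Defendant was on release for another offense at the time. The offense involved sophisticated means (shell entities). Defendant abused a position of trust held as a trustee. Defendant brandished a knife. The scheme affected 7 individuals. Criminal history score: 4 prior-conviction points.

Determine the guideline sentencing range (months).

Base offense level for obstruction of justice: 24.
§1 applies (level before this adjustment is 24 ≥ 18, so +6): 24 + 6 = 30.
§2 applies: 30 + 3 = 33.
§4 applies: 33 + 1 = 34.
§5 applies: 34 + 3 = 37.
§7 applies: 37 + 3 = 40.
Level 40 exceeds the maximum of 31; capped at 31.
Final offense level: 31.
Criminal history: 4 prior points → Category 2 (3-4).
Level 31 falls in the 30-31 band.
Grid: Level 30-31 × Category 2 = 38-43 months.

38-43 months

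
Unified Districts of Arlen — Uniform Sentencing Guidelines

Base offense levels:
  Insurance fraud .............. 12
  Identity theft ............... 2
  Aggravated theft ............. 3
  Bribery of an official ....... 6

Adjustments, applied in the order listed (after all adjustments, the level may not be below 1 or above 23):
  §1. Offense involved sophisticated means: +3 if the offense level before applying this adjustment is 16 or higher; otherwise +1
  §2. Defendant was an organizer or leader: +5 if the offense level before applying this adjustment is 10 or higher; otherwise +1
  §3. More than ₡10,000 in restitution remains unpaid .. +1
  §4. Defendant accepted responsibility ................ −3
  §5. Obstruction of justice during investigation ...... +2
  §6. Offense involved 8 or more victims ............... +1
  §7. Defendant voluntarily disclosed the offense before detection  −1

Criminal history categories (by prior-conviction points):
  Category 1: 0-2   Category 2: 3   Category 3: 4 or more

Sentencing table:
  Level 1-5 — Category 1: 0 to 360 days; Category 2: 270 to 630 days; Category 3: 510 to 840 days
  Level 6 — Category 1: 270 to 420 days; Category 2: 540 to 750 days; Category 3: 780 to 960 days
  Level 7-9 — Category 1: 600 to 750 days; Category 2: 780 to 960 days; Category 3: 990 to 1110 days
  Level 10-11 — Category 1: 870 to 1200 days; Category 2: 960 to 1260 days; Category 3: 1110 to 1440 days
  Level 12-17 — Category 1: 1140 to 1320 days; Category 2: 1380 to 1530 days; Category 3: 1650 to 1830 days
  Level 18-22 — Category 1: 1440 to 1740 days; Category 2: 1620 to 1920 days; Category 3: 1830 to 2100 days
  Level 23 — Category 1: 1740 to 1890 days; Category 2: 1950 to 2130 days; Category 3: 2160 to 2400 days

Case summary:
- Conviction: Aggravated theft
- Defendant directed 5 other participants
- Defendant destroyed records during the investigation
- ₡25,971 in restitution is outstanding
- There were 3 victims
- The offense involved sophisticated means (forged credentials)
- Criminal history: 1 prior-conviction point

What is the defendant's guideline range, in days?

600-750 days

Base offense level for aggravated theft: 3.
§1 applies (level before this adjustment is 3 < 16, so +1): 3 + 1 = 4.
§2 applies (level before this adjustment is 4 < 10, so +1): 4 + 1 = 5.
§3 applies: 5 + 1 = 6.
§4 does not apply.
§5 applies: 6 + 2 = 8.
Final offense level: 8.
Criminal history: 1 prior point → Category 1 (0-2).
Level 8 falls in the 7-9 band.
Grid: Level 7-9 × Category 1 = 600-750 days.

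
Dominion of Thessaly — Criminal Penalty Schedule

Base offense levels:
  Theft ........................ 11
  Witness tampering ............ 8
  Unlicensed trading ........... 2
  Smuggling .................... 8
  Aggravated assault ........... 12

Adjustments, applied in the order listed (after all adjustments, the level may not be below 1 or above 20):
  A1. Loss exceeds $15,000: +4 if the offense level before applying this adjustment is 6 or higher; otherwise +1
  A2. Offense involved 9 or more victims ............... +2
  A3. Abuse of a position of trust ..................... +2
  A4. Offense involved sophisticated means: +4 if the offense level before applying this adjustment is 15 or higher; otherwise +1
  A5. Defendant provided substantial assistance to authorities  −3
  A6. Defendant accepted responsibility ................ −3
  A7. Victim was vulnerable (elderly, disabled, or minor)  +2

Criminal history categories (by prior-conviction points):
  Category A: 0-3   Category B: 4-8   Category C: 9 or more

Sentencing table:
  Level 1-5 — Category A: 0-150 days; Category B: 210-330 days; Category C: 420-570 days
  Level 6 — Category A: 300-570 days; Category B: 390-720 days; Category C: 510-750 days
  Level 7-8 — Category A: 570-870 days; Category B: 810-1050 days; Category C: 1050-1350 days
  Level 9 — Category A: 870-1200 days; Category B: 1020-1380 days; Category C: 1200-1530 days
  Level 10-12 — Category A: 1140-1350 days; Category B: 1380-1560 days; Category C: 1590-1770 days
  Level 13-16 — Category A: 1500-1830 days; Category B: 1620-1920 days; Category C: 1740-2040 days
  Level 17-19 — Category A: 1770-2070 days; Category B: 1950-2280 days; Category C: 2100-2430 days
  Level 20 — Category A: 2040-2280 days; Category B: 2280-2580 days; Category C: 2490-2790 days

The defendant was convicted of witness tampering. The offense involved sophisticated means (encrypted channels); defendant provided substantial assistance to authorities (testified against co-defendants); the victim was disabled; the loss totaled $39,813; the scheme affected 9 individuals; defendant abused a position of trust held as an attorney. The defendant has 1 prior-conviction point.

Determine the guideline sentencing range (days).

Base offense level for witness tampering: 8.
A1 applies (level before this adjustment is 8 ≥ 6, so +4): 8 + 4 = 12.
A2 applies: 12 + 2 = 14.
A3 applies: 14 + 2 = 16.
A4 applies (level before this adjustment is 16 ≥ 15, so +4): 16 + 4 = 20.
A5 applies: 20 − 3 = 17.
A6 does not apply.
A7 applies: 17 + 2 = 19.
Final offense level: 19.
Criminal history: 1 prior point → Category A (0-3).
Level 19 falls in the 17-19 band.
Grid: Level 17-19 × Category A = 1770-2070 days.

1770-2070 days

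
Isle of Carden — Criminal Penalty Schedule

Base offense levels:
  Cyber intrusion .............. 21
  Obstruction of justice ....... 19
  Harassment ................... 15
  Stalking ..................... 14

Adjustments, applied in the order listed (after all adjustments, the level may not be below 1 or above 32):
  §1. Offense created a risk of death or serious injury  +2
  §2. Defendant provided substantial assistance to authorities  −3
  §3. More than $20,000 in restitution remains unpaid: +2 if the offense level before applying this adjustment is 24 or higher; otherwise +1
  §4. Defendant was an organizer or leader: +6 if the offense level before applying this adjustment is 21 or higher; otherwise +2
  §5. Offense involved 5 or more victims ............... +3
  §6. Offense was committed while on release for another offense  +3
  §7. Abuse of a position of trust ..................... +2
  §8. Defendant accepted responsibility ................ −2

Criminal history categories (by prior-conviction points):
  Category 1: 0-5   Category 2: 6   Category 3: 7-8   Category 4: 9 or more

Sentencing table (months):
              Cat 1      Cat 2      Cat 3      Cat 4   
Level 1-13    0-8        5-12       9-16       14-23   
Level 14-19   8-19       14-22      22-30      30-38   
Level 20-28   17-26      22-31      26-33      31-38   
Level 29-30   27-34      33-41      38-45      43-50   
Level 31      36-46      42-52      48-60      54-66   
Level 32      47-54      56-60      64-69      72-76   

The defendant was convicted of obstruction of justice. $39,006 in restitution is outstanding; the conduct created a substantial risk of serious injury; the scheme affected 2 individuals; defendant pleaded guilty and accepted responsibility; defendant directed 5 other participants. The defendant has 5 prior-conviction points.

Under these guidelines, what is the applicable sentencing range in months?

17-26 months

Base offense level for obstruction of justice: 19.
§1 applies: 19 + 2 = 21.
§2 does not apply.
§3 applies (level before this adjustment is 21 < 24, so +1): 21 + 1 = 22.
§4 applies (level before this adjustment is 22 ≥ 21, so +6): 22 + 6 = 28.
§6 does not apply.
§7 does not apply.
§8 applies: 28 − 2 = 26.
Final offense level: 26.
Criminal history: 5 prior points → Category 1 (0-5).
Level 26 falls in the 20-28 band.
Grid: Level 20-28 × Category 1 = 17-26 months.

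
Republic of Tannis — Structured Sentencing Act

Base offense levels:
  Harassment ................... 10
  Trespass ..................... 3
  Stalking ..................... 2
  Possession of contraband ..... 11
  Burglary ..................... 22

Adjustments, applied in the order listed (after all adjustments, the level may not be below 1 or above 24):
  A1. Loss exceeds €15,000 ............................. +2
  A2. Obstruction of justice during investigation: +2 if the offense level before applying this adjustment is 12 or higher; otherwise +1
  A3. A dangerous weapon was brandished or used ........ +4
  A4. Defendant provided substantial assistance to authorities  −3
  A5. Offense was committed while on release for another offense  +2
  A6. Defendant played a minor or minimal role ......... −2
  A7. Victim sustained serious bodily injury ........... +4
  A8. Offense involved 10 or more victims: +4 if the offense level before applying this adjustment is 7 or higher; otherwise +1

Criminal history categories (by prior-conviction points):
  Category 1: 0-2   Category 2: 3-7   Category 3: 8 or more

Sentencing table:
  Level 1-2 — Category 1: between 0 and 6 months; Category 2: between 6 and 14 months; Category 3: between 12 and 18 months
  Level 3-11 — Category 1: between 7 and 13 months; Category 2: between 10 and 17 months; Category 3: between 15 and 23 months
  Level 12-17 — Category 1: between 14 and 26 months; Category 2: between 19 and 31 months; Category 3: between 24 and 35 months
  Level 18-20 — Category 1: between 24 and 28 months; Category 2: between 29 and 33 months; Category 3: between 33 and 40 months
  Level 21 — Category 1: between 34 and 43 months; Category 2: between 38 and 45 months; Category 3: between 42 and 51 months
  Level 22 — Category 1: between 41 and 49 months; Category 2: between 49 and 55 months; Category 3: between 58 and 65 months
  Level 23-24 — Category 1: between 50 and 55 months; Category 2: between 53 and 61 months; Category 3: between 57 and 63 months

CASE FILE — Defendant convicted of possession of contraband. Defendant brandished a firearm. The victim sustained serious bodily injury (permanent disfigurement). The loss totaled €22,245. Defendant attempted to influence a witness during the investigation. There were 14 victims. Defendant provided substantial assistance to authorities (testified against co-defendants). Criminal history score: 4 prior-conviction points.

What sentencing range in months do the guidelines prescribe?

53-61 months

Base offense level for possession of contraband: 11.
A1 applies: 11 + 2 = 13.
A2 applies (level before this adjustment is 13 ≥ 12, so +2): 13 + 2 = 15.
A3 applies: 15 + 4 = 19.
A4 applies: 19 − 3 = 16.
A5 does not apply.
A7 applies: 16 + 4 = 20.
A8 applies (level before this adjustment is 20 ≥ 7, so +4): 20 + 4 = 24.
Final offense level: 24.
Criminal history: 4 prior points → Category 2 (3-7).
Level 24 falls in the 23-24 band.
Grid: Level 23-24 × Category 2 = 53-61 months.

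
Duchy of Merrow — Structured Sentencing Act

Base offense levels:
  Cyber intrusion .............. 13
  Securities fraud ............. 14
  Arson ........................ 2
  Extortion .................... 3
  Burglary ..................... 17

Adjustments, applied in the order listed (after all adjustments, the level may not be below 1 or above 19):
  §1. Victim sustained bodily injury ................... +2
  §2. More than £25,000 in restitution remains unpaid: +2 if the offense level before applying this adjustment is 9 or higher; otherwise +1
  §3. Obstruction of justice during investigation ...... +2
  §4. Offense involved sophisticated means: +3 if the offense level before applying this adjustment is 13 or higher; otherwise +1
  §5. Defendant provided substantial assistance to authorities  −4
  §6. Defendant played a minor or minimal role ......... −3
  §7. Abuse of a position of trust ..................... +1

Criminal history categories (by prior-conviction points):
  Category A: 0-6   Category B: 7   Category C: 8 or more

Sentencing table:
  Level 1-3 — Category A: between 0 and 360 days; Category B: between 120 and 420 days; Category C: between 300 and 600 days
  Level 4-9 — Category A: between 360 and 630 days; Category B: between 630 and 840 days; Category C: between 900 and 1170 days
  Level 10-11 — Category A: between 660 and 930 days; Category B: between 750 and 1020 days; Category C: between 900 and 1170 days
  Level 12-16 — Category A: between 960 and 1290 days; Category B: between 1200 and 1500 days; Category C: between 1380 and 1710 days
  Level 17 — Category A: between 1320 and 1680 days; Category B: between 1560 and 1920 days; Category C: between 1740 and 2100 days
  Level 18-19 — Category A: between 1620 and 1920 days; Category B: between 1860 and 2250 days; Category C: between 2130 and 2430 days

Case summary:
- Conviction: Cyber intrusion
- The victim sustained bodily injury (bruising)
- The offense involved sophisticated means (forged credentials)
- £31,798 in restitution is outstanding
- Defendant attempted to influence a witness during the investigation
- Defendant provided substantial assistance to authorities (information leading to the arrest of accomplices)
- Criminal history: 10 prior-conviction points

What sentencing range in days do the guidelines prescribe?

2130-2430 days

Base offense level for cyber intrusion: 13.
§1 applies: 13 + 2 = 15.
§2 applies (level before this adjustment is 15 ≥ 9, so +2): 15 + 2 = 17.
§3 applies: 17 + 2 = 19.
§4 applies (level before this adjustment is 19 ≥ 13, so +3): 19 + 3 = 22.
§5 applies: 22 − 4 = 18.
§6 does not apply.
§7 does not apply.
Final offense level: 18.
Criminal history: 10 prior points → Category C (8+).
Level 18 falls in the 18-19 band.
Grid: Level 18-19 × Category C = 2130-2430 days.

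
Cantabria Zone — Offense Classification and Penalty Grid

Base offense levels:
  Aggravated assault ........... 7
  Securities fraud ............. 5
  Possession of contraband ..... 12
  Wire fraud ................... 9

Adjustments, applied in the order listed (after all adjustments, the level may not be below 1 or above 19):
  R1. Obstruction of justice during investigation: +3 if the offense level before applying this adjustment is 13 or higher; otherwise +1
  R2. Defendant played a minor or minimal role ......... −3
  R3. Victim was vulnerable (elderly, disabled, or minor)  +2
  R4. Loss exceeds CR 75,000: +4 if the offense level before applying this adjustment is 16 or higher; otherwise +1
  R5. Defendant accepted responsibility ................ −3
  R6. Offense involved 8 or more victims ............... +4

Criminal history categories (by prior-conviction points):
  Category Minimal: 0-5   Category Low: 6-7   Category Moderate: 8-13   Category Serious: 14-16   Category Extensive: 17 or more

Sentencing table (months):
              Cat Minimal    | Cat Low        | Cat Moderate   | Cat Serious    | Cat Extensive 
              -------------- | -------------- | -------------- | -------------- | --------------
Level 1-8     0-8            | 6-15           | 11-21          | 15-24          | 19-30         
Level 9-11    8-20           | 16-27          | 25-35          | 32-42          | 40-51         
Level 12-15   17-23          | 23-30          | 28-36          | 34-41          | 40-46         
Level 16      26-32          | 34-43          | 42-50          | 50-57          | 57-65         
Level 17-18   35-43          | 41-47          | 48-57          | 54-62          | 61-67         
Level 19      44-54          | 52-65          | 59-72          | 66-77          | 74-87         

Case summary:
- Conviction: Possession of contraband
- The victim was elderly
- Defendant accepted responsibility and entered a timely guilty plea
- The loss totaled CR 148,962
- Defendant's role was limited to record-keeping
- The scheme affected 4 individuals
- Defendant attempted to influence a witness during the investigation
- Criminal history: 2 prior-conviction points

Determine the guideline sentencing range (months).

Base offense level for possession of contraband: 12.
R1 applies (level before this adjustment is 12 < 13, so +1): 12 + 1 = 13.
R2 applies: 13 − 3 = 10.
R3 applies: 10 + 2 = 12.
R4 applies (level before this adjustment is 12 < 16, so +1): 12 + 1 = 13.
R5 applies: 13 − 3 = 10.
R6 does not apply.
Final offense level: 10.
Criminal history: 2 prior points → Category Minimal (0-5).
Level 10 falls in the 9-11 band.
Grid: Level 9-11 × Category Minimal = 8-20 months.

8-20 months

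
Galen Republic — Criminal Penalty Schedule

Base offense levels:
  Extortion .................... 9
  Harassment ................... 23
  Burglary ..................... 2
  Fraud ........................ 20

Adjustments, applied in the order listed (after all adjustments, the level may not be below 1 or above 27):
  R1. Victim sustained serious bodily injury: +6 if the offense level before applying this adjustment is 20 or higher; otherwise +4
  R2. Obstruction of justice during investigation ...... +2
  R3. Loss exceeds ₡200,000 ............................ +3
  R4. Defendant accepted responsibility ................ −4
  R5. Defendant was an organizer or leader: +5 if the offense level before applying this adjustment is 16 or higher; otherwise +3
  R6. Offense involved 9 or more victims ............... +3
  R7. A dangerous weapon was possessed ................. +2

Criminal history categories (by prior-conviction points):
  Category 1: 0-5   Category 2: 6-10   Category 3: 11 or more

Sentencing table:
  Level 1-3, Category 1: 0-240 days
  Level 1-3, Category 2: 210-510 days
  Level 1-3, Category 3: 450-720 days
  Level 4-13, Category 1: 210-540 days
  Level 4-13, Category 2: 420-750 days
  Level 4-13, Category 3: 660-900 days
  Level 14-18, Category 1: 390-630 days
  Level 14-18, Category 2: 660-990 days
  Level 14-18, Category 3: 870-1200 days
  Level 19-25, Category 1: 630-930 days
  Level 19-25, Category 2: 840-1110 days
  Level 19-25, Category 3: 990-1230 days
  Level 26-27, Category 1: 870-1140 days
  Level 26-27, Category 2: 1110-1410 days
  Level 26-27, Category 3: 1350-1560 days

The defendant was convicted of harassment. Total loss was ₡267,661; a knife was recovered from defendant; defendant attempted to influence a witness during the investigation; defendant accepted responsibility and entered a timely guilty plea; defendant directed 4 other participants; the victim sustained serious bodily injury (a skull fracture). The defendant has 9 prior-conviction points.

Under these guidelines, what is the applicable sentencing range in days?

Base offense level for harassment: 23.
R1 applies (level before this adjustment is 23 ≥ 20, so +6): 23 + 6 = 29.
R2 applies: 29 + 2 = 31.
R3 applies: 31 + 3 = 34.
R4 applies: 34 − 4 = 30.
R5 applies (level before this adjustment is 30 ≥ 16, so +5): 30 + 5 = 35.
R7 applies: 35 + 2 = 37.
Level 37 exceeds the maximum of 27; capped at 27.
Final offense level: 27.
Criminal history: 9 prior points → Category 2 (6-10).
Level 27 falls in the 26-27 band.
Grid: Level 26-27 × Category 2 = 1110-1410 days.

1110-1410 days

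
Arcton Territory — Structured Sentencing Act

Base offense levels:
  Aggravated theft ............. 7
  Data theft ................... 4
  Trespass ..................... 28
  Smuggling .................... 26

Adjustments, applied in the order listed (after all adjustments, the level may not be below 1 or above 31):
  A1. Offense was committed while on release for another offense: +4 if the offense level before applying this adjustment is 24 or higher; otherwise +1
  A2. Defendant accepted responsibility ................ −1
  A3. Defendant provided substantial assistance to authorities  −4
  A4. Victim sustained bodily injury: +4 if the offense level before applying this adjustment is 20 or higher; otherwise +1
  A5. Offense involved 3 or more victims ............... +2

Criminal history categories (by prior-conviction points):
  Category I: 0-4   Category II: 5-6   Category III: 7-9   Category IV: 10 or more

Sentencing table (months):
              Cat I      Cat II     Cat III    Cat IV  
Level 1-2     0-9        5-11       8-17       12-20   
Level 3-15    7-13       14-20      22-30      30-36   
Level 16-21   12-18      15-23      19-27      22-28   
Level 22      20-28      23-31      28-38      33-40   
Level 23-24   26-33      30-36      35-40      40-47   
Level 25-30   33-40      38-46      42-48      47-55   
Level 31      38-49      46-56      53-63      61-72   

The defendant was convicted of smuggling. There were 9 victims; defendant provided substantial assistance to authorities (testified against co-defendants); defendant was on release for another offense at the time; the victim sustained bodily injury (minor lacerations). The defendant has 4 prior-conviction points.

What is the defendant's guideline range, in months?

Base offense level for smuggling: 26.
A1 applies (level before this adjustment is 26 ≥ 24, so +4): 26 + 4 = 30.
A2 does not apply.
A3 applies: 30 − 4 = 26.
A4 applies (level before this adjustment is 26 ≥ 20, so +4): 26 + 4 = 30.
A5 applies: 30 + 2 = 32.
Level 32 exceeds the maximum of 31; capped at 31.
Final offense level: 31.
Criminal history: 4 prior points → Category I (0-4).
Level 31 falls in the 31 band.
Grid: Level 31 × Category I = 38-49 months.

38-49 months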